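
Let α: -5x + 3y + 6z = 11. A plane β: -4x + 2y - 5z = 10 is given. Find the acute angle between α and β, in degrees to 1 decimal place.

cos θ = |n₁·n₂| / (|n₁||n₂|) = |-4| / (√70 · √45).
θ = arccos(0.07127) ≈ 85.9°.

85.9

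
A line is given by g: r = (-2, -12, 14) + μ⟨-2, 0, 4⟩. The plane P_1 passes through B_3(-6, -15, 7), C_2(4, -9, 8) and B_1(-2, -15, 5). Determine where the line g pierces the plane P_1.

(2, -12, 6)

B_3C_2 = (10, 6, 1), B_3B_1 = (4, 0, -2); a normal to P_1 is B_3C_2 × B_3B_1 = (-12, 24, -24).
Using B_3: P_1 has equation -12x + 24y - 24z = -456.
Substitute r = (-2, -12, 14) + t(-2, 0, 4) into the plane: -600 + (-72)t = -456, so t = -2.
Intersection: (-2, -12, 14) + (-2)·(-2, 0, 4) = (2, -12, 6).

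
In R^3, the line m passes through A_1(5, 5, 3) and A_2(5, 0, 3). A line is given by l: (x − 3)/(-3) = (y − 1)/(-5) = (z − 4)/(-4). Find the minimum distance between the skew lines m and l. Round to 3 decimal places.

2.200

A direction vector for m is A_2 − A_1 = (0, -5, 0).
l has direction (-3, -5, -4) through (3, 1, 4).
Common perpendicular direction n = (0, -5, 0) × (-3, -5, -4) = (20, 0, -15).
With w = (3, 1, 4) − (5, 5, 3) = (-2, -4, 1), w · n = -55.
Distance = |w · n| / |n| = |-55| / √625 ≈ 2.200.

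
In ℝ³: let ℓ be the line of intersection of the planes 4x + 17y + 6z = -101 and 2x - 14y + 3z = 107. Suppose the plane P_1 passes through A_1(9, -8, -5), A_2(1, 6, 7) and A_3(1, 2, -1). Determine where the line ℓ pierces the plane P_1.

Direction of ℓ: (4, 17, 6) × (2, -14, 3) = (135, 0, -90).
A point on ℓ: solving the two plane equations with x = 12 gives (12, -7, -5).
A_1A_2 = (-8, 14, 12), A_1A_3 = (-8, 10, 4); a normal to P_1 is A_1A_2 × A_1A_3 = (-64, -64, 32).
Using A_1: P_1 has equation -64x - 64y + 32z = -224.
Substitute r = (12, -7, -5) + t(135, 0, -90) into the plane: -480 + (-11520)t = -224, so t = -1/45.
Intersection: (12, -7, -5) + (-1/45)·(135, 0, -90) = (9, -7, -3).

(9, -7, -3)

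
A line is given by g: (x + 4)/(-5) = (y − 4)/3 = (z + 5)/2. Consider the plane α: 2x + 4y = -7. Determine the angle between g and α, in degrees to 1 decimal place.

g has direction (-5, 3, 2) through (-4, 4, -5).
sin θ = |n·v| / (|n||v|) = |2| / (√20 · √38) = 0.07255.
θ ≈ 4.2°.

4.2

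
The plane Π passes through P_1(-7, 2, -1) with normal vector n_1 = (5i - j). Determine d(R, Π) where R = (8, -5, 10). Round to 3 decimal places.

16.082

Π: n_1·r = n_1·P_1 gives 5x - y = -37.
n·R − d = (5)·(8) + (-1)·(-5) + (0)·(10) − (-37) = 82; |n| = √26.
Distance = |82| / √26 = 82/√26 ≈ 16.082.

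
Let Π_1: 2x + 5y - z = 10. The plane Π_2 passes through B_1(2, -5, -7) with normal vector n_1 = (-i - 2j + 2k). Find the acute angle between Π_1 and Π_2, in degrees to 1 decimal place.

31.6

Π_2: n_1·r = n_1·B_1 gives -x - 2y + 2z = -6.
cos θ = |n₁·n₂| / (|n₁||n₂|) = |-14| / (√30 · √9).
θ = arccos(0.85201) ≈ 31.6°.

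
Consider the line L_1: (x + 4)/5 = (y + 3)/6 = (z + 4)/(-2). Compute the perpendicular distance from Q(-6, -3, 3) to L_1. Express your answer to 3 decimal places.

L_1 has direction (5, 6, -2) through (-4, -3, -4).
Taking (-4, -3, -4) on L_1 with direction v = (5, 6, -2): w = Q − (-4, -3, -4) = (-2, 0, 7), and w × v = (-42, 31, -12).
Distance = |w × v| / |v| = √2869 / √65 ≈ 6.644.

6.644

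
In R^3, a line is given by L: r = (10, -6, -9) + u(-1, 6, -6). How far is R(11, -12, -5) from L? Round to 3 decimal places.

1.424

Taking (10, -6, -9) on L with direction v = (-1, 6, -6): w = R − (10, -6, -9) = (1, -6, 4), and w × v = (12, 2, 0).
Distance = |w × v| / |v| = √148 / √73 ≈ 1.424.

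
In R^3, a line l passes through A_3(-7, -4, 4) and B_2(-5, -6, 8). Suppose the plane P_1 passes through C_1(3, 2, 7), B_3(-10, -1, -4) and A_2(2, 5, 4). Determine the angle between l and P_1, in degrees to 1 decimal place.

A direction vector for l is B_2 − A_3 = (2, -2, 4).
C_1B_3 = (-13, -3, -11), C_1A_2 = (-1, 3, -3); a normal to P_1 is C_1B_3 × C_1A_2 = (42, -28, -42).
Using C_1: P_1 has equation 42x - 28y - 42z = -224.
sin θ = |n·v| / (|n||v|) = |-28| / (√4312 · √24) = 0.08704.
θ ≈ 5.0°.

5.0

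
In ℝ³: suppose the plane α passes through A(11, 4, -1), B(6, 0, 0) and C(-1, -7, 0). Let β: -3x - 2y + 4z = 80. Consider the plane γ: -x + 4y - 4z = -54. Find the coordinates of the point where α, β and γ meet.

AB = (-5, -4, 1), AC = (-12, -11, 1); a normal to α is AB × AC = (7, -7, 7).
Using A: α has equation 7x - 7y + 7z = 42.
Solving the 3×3 linear system 7x - 7y + 7z = 42, -3x - 2y + 4z = 80, -x + 4y - 4z = -54 (e.g. by elimination or Cramer's rule, determinant = -42) gives (-10, -7, 9).

(-10, -7, 9)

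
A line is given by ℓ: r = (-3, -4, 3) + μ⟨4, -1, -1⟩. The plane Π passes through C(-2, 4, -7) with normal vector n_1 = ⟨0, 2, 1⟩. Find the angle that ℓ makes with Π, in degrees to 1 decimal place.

18.4

Π: n_1·r = n_1·C gives 2y + z = 1.
sin θ = |n·v| / (|n||v|) = |-3| / (√5 · √18) = 0.31623.
θ ≈ 18.4°.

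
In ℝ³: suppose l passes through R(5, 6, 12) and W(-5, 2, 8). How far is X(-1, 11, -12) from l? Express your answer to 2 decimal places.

A direction vector for l is W − R = (-10, -4, -4).
Taking (5, 6, 12) on l with direction v = (-10, -4, -4): w = X − (5, 6, 12) = (-6, 5, -24), and w × v = (-116, 216, 74).
Distance = |w × v| / |v| = √65588 / √132 ≈ 22.29.

22.29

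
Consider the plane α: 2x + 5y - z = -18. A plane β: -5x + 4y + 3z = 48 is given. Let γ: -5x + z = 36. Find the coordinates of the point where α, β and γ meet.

Solving the 3×3 linear system 2x + 5y - z = -18, -5x + 4y + 3z = 48, -5x + z = 36 (e.g. by elimination or Cramer's rule, determinant = -62) gives (-6, 0, 6).

(-6, 0, 6)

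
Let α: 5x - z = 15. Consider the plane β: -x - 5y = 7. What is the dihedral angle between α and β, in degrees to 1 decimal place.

cos θ = |n₁·n₂| / (|n₁||n₂|) = |-5| / (√26 · √26).
θ = arccos(0.19231) ≈ 78.9°.

78.9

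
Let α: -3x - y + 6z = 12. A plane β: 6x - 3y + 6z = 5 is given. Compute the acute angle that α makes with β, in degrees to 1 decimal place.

cos θ = |n₁·n₂| / (|n₁||n₂|) = |21| / (√46 · √81).
θ = arccos(0.34403) ≈ 69.9°.

69.9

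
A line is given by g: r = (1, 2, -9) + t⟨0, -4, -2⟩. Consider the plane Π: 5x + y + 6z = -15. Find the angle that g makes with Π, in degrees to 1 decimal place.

sin θ = |n·v| / (|n||v|) = |-16| / (√62 · √20) = 0.45437.
θ ≈ 27.0°.

27.0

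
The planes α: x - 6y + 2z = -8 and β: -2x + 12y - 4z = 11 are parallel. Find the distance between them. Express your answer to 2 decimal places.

Rescale β by 1/(-2): x - 6y + 2z = -11/2. Then distance = |-8 − (-11/2)| / √41 ≈ 0.39.

0.39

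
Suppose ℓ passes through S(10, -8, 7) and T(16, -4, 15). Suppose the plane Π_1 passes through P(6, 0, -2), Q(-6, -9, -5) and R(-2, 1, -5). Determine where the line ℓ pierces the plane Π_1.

A direction vector for ℓ is T − S = (6, 4, 8).
PQ = (-12, -9, -3), PR = (-8, 1, -3); a normal to Π_1 is PQ × PR = (30, -12, -84).
Using P: Π_1 has equation 30x - 12y - 84z = 348.
Substitute r = (10, -8, 7) + t(6, 4, 8) into the plane: -192 + (-540)t = 348, so t = -1.
Intersection: (10, -8, 7) + (-1)·(6, 4, 8) = (4, -12, -1).

(4, -12, -1)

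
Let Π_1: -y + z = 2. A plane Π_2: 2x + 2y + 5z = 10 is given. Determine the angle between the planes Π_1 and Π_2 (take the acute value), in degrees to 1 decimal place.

68.3

cos θ = |n₁·n₂| / (|n₁||n₂|) = |3| / (√2 · √33).
θ = arccos(0.36927) ≈ 68.3°.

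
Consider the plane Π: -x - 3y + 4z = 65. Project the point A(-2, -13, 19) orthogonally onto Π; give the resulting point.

Foot = A − λn with λ = (n·A − d)/|n|² = (117 − 65)/26 = 2.
Foot = (-2, -13, 19) − 2·(-1, -3, 4) = (0, -7, 11).

(0, -7, 11)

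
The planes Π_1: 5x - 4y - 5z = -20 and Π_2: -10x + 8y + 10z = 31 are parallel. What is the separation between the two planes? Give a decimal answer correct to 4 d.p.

0.5539

Rescale Π_2 by 1/(-2): 5x - 4y - 5z = -31/2. Then distance = |-20 − (-31/2)| / √66 ≈ 0.5539.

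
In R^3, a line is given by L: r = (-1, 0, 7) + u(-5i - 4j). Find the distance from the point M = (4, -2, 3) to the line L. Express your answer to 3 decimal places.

Taking (-1, 0, 7) on L with direction v = (-5, -4, 0): w = M − (-1, 0, 7) = (5, -2, -4), and w × v = (-16, 20, -30).
Distance = |w × v| / |v| = √1556 / √41 ≈ 6.160.

6.160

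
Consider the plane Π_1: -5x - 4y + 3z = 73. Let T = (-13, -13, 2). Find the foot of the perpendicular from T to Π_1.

(-8, -9, -1)

Foot = T − λn with λ = (n·T − d)/|n|² = (123 − 73)/50 = 1.
Foot = (-13, -13, 2) − 1·(-5, -4, 3) = (-8, -9, -1).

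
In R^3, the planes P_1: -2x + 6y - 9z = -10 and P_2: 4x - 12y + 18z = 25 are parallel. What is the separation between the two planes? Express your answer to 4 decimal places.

0.2273

Rescale P_2 by 1/(-2): -2x + 6y - 9z = -25/2. Then distance = |-10 − (-25/2)| / √121 ≈ 0.2273.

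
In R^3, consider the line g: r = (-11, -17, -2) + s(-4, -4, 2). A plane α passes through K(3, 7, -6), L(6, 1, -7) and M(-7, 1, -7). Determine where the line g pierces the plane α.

(1, -5, -8)

KL = (3, -6, -1), KM = (-10, -6, -1); a normal to α is KL × KM = (0, 13, -78).
Using K: α has equation 13y - 78z = 559.
Substitute r = (-11, -17, -2) + t(-4, -4, 2) into the plane: -65 + (-208)t = 559, so t = -3.
Intersection: (-11, -17, -2) + (-3)·(-4, -4, 2) = (1, -5, -8).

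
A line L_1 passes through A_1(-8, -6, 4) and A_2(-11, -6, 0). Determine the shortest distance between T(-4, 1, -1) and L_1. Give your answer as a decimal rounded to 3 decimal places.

9.351

A direction vector for L_1 is A_2 − A_1 = (-3, 0, -4).
Taking (-8, -6, 4) on L_1 with direction v = (-3, 0, -4): w = T − (-8, -6, 4) = (4, 7, -5), and w × v = (-28, 31, 21).
Distance = |w × v| / |v| = √2186 / √25 ≈ 9.351.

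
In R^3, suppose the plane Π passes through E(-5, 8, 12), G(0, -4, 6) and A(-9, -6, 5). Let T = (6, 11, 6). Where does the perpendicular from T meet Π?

(6, 8, 12)

EG = (5, -12, -6), EA = (-4, -14, -7); a normal to Π is EG × EA = (0, 59, -118).
Using E: Π has equation 59y - 118z = -944.
Foot = T − λn with λ = (n·T − d)/|n|² = (-59 − (-944))/17405 = 3/59.
Foot = (6, 11, 6) − (3/59)·(0, 59, -118) = (6, 8, 12).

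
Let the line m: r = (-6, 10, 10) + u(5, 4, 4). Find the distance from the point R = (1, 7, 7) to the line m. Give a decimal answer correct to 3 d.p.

8.055

Taking (-6, 10, 10) on m with direction v = (5, 4, 4): w = R − (-6, 10, 10) = (7, -3, -3), and w × v = (0, -43, 43).
Distance = |w × v| / |v| = √3698 / √57 ≈ 8.055.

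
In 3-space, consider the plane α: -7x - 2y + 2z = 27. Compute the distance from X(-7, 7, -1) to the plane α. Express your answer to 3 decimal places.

0.795

n·X − d = (-7)·(-7) + (-2)·(7) + (2)·(-1) − 27 = 6; |n| = √57.
Distance = |6| / √57 = 6/√57 ≈ 0.795.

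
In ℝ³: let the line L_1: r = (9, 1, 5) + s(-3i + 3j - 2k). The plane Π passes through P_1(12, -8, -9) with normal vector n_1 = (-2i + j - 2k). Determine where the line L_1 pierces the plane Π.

Π: n_1·r = n_1·P_1 gives -2x + y - 2z = -14.
Substitute r = (9, 1, 5) + t(-3, 3, -2) into the plane: -27 + 13t = -14, so t = 1.
Intersection: (9, 1, 5) + 1·(-3, 3, -2) = (6, 4, 3).

(6, 4, 3)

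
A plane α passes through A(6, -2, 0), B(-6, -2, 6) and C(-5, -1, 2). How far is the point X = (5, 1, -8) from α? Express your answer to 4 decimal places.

AB = (-12, 0, 6), AC = (-11, 1, 2); a normal to α is AB × AC = (-6, -42, -12).
Using A: α has equation -6x - 42y - 12z = 48.
n·X − d = (-6)·(5) + (-42)·(1) + (-12)·(-8) − 48 = -24; |n| = √1944.
Distance = |-24| / √1944 = 24/√1944 ≈ 0.5443.

0.5443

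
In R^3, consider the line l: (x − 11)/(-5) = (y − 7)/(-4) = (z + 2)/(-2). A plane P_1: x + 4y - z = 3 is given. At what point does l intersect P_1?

(1, -1, -6)

l has direction (-5, -4, -2) through (11, 7, -2).
Substitute r = (11, 7, -2) + t(-5, -4, -2) into the plane: 41 + (-19)t = 3, so t = 2.
Intersection: (11, 7, -2) + 2·(-5, -4, -2) = (1, -1, -6).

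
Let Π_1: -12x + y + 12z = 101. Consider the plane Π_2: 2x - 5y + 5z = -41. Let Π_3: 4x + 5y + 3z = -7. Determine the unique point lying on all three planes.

Solving the 3×3 linear system -12x + y + 12z = 101, 2x - 5y + 5z = -41, 4x + 5y + 3z = -7 (e.g. by elimination or Cramer's rule, determinant = 854) gives (-8, 5, 0).

(-8, 5, 0)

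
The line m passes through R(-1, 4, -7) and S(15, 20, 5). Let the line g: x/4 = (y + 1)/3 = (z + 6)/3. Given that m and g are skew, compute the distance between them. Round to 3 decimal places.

A direction vector for m is S − R = (16, 16, 12).
g has direction (4, 3, 3) through (0, -1, -6).
Common perpendicular direction n = (16, 16, 12) × (4, 3, 3) = (12, 0, -16).
With w = (0, -1, -6) − (-1, 4, -7) = (1, -5, 1), w · n = -4.
Distance = |w · n| / |n| = |-4| / √400 ≈ 0.200.

0.200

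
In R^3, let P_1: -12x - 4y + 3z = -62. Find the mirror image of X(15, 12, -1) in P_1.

λ = (n·X − d)/|n|² = (-231 − (-62))/169 = -1.
Reflection = X − 2λn = (15, 12, -1) − (-2)·(-12, -4, 3) = (-9, 4, 5).

(-9, 4, 5)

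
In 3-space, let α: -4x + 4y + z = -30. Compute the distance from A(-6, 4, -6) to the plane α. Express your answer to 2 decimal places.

n·A − d = (-4)·(-6) + (4)·(4) + (1)·(-6) − (-30) = 64; |n| = √33.
Distance = |64| / √33 = 64/√33 ≈ 11.14.

11.14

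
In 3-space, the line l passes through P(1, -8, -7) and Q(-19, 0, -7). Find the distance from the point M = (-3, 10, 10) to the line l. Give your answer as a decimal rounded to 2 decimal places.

A direction vector for l is Q − P = (-20, 8, 0).
Taking (1, -8, -7) on l with direction v = (-20, 8, 0): w = M − (1, -8, -7) = (-4, 18, 17), and w × v = (-136, -340, 328).
Distance = |w × v| / |v| = √241680 / √464 ≈ 22.82.

22.82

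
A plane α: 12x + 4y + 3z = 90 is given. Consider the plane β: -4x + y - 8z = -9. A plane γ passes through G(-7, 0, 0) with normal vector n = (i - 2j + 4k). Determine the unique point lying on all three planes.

γ: n·r = n·G gives x - 2y + 4z = -7.
Solving the 3×3 linear system 12x + 4y + 3z = 90, -4x + y - 8z = -9, x - 2y + 4z = -7 (e.g. by elimination or Cramer's rule, determinant = -91) gives (7, 3, -2).

(7, 3, -2)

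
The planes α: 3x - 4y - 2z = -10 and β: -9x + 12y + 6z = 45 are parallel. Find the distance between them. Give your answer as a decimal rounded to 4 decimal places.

Rescale β by 1/(-3): 3x - 4y - 2z = -15. Then distance = |-10 − (-15)| / √29 ≈ 0.9285.

0.9285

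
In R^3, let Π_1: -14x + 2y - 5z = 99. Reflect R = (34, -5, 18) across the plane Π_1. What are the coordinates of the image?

(-50, 7, -12)

λ = (n·R − d)/|n|² = (-576 − 99)/225 = -3.
Reflection = R − 2λn = (34, -5, 18) − (-6)·(-14, 2, -5) = (-50, 7, -12).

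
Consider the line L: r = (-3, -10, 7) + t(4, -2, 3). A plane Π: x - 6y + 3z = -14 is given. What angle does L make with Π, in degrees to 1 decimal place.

sin θ = |n·v| / (|n||v|) = |25| / (√46 · √29) = 0.68448.
θ ≈ 43.2°.

43.2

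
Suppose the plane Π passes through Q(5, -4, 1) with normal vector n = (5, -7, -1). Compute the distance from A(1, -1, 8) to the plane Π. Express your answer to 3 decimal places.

5.543

Π: n·r = n·Q gives 5x - 7y - z = 52.
n·A − d = (5)·(1) + (-7)·(-1) + (-1)·(8) − 52 = -48; |n| = √75.
Distance = |-48| / √75 = 48/√75 ≈ 5.543.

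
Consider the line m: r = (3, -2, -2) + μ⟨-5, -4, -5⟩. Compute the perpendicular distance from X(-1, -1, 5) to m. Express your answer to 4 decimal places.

7.7801

Taking (3, -2, -2) on m with direction v = (-5, -4, -5): w = X − (3, -2, -2) = (-4, 1, 7), and w × v = (23, -55, 21).
Distance = |w × v| / |v| = √3995 / √66 ≈ 7.7801.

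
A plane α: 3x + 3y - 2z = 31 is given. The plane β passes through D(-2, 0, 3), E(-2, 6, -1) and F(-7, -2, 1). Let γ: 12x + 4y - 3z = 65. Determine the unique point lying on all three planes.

(3, 8, 1)

DE = (0, 6, -4), DF = (-5, -2, -2); a normal to β is DE × DF = (-20, 20, 30).
Using D: β has equation -20x + 20y + 30z = 130.
Solving the 3×3 linear system 3x + 3y - 2z = 31, -20x + 20y + 30z = 130, 12x + 4y - 3z = 65 (e.g. by elimination or Cramer's rule, determinant = 1000) gives (3, 8, 1).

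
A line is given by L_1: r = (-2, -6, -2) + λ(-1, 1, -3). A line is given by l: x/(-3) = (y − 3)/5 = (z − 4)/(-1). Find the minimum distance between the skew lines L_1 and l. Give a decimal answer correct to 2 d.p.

l has direction (-3, 5, -1) through (0, 3, 4).
Common perpendicular direction n = (-1, 1, -3) × (-3, 5, -1) = (14, 8, -2).
With w = (0, 3, 4) − (-2, -6, -2) = (2, 9, 6), w · n = 88.
Distance = |w · n| / |n| = |88| / √264 ≈ 5.42.

5.42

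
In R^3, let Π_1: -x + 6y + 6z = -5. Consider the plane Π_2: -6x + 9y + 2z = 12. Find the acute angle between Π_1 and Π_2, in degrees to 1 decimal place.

cos θ = |n₁·n₂| / (|n₁||n₂|) = |72| / (√73 · √121).
θ = arccos(0.76609) ≈ 40.0°.

40.0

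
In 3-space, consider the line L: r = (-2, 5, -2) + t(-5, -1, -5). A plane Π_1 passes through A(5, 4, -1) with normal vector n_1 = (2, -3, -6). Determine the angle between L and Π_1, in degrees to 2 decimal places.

27.39

Π_1: n_1·r = n_1·A gives 2x - 3y - 6z = 4.
sin θ = |n·v| / (|n||v|) = |23| / (√49 · √51) = 0.46009.
θ ≈ 27.39°.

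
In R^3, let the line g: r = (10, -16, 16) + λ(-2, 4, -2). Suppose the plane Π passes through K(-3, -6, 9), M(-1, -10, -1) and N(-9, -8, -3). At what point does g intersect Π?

(6, -8, 12)

KM = (2, -4, -10), KN = (-6, -2, -12); a normal to Π is KM × KN = (28, 84, -28).
Using K: Π has equation 28x + 84y - 28z = -840.
Substitute r = (10, -16, 16) + t(-2, 4, -2) into the plane: -1512 + 336t = -840, so t = 2.
Intersection: (10, -16, 16) + 2·(-2, 4, -2) = (6, -8, 12).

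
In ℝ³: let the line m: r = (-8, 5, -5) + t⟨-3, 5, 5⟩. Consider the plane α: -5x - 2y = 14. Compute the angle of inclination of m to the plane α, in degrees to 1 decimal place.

sin θ = |n·v| / (|n||v|) = |5| / (√29 · √59) = 0.12088.
θ ≈ 6.9°.

6.9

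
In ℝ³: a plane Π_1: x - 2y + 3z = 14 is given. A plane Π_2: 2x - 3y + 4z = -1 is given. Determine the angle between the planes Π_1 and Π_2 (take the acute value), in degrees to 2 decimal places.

cos θ = |n₁·n₂| / (|n₁||n₂|) = |20| / (√14 · √29).
θ = arccos(0.99258) ≈ 6.98°.

6.98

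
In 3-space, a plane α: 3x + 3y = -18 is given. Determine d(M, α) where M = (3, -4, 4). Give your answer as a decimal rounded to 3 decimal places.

n·M − d = (3)·(3) + (3)·(-4) + (0)·(4) − (-18) = 15; |n| = √18.
Distance = |15| / √18 = 15/√18 ≈ 3.536.

3.536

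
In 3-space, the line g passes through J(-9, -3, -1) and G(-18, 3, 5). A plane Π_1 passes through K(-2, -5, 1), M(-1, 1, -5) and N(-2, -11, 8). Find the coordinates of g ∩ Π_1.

A direction vector for g is G − J = (-9, 6, 6).
KM = (1, 6, -6), KN = (0, -6, 7); a normal to Π_1 is KM × KN = (6, -7, -6).
Using K: Π_1 has equation 6x - 7y - 6z = 17.
Substitute r = (-9, -3, -1) + t(-9, 6, 6) into the plane: -27 + (-132)t = 17, so t = -1/3.
Intersection: (-9, -3, -1) + (-1/3)·(-9, 6, 6) = (-6, -5, -3).

(-6, -5, -3)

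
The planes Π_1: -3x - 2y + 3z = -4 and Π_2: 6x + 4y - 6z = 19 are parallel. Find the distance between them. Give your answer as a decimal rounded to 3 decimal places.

Rescale Π_2 by 1/(-2): -3x - 2y + 3z = -19/2. Then distance = |-4 − (-19/2)| / √22 ≈ 1.173.

1.173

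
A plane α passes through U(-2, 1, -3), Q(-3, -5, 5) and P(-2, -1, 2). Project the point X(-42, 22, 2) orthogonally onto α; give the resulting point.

UQ = (-1, -6, 8), UP = (0, -2, 5); a normal to α is UQ × UP = (-14, 5, 2).
Using U: α has equation -14x + 5y + 2z = 27.
Foot = X − λn with λ = (n·X − d)/|n|² = (702 − 27)/225 = 3.
Foot = (-42, 22, 2) − 3·(-14, 5, 2) = (0, 7, -4).

(0, 7, -4)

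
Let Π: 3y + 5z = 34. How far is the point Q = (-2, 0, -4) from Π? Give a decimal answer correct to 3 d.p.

n·Q − d = (0)·(-2) + (3)·(0) + (5)·(-4) − 34 = -54; |n| = √34.
Distance = |-54| / √34 = 54/√34 ≈ 9.261.

9.261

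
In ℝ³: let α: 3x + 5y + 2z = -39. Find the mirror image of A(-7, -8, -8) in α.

λ = (n·A − d)/|n|² = (-77 − (-39))/38 = -1.
Reflection = A − 2λn = (-7, -8, -8) − (-2)·(3, 5, 2) = (-1, 2, -4).

(-1, 2, -4)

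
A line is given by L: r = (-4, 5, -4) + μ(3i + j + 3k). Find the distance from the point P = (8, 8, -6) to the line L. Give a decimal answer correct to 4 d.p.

9.9842

Taking (-4, 5, -4) on L with direction v = (3, 1, 3): w = P − (-4, 5, -4) = (12, 3, -2), and w × v = (11, -42, 3).
Distance = |w × v| / |v| = √1894 / √19 ≈ 9.9842.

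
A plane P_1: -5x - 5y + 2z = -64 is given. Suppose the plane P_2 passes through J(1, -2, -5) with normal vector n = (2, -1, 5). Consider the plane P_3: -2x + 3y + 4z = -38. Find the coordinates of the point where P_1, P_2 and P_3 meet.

(8, 2, -7)

P_2: n·r = n·J gives 2x - y + 5z = -21.
Solving the 3×3 linear system -5x - 5y + 2z = -64, 2x - y + 5z = -21, -2x + 3y + 4z = -38 (e.g. by elimination or Cramer's rule, determinant = 193) gives (8, 2, -7).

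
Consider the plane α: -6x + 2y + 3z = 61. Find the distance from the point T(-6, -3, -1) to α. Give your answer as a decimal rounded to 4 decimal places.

4.8571

n·T − d = (-6)·(-6) + (2)·(-3) + (3)·(-1) − 61 = -34; |n| = √49.
Distance = |-34| / √49 = 34/√49 ≈ 4.8571.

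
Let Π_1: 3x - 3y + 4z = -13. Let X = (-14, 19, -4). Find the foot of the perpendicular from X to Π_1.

Foot = X − λn with λ = (n·X − d)/|n|² = (-115 − (-13))/34 = -3.
Foot = (-14, 19, -4) − (-3)·(3, -3, 4) = (-5, 10, 8).

(-5, 10, 8)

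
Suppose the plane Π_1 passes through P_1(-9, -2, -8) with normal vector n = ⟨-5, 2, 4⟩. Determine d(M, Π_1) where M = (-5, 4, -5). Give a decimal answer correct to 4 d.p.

Π_1: n·r = n·P_1 gives -5x + 2y + 4z = 9.
n·M − d = (-5)·(-5) + (2)·(4) + (4)·(-5) − 9 = 4; |n| = √45.
Distance = |4| / √45 = 4/√45 ≈ 0.5963.

0.5963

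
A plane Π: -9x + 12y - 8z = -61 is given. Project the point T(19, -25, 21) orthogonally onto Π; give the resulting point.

(1, -1, 5)

Foot = T − λn with λ = (n·T − d)/|n|² = (-639 − (-61))/289 = -2.
Foot = (19, -25, 21) − (-2)·(-9, 12, -8) = (1, -1, 5).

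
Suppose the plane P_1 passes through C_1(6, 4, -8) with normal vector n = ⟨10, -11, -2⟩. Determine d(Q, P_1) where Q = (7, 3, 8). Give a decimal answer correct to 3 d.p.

0.733

P_1: n·r = n·C_1 gives 10x - 11y - 2z = 32.
n·Q − d = (10)·(7) + (-11)·(3) + (-2)·(8) − 32 = -11; |n| = √225.
Distance = |-11| / √225 = 11/√225 ≈ 0.733.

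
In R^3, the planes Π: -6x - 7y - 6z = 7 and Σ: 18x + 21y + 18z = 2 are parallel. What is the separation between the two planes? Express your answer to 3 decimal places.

Rescale Σ by 1/(-3): -6x - 7y - 6z = -2/3. Then distance = |7 − (-2/3)| / √121 ≈ 0.697.

0.697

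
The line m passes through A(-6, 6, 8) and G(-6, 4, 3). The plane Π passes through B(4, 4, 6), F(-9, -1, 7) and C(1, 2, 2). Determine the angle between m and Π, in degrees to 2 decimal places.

A direction vector for m is G − A = (0, -2, -5).
BF = (-13, -5, 1), BC = (-3, -2, -4); a normal to Π is BF × BC = (22, -55, 11).
Using B: Π has equation 22x - 55y + 11z = -66.
sin θ = |n·v| / (|n||v|) = |55| / (√3630 · √29) = 0.16952.
θ ≈ 9.76°.

9.76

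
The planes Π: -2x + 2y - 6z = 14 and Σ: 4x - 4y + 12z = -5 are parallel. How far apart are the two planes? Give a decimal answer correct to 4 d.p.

1.7337

Rescale Σ by 1/(-2): -2x + 2y - 6z = 5/2. Then distance = |14 − (5/2)| / √44 ≈ 1.7337.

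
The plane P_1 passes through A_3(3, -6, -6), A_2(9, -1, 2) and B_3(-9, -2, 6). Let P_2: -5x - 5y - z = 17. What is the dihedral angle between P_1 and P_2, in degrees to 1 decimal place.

A_3A_2 = (6, 5, 8), A_3B_3 = (-12, 4, 12); a normal to P_1 is A_3A_2 × A_3B_3 = (28, -168, 84).
Using A_3: P_1 has equation 28x - 168y + 84z = 588.
cos θ = |n₁·n₂| / (|n₁||n₂|) = |616| / (√36064 · √51).
θ = arccos(0.45421) ≈ 63.0°.

63.0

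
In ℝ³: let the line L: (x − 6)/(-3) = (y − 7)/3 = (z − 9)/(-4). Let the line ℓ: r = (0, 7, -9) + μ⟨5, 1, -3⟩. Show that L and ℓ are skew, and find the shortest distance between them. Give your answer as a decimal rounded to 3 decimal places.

10.262

L has direction (-3, 3, -4) through (6, 7, 9).
Common perpendicular direction n = (-3, 3, -4) × (5, 1, -3) = (-5, -29, -18).
With w = (0, 7, -9) − (6, 7, 9) = (-6, 0, -18), w · n = 354.
Since n ≠ 0 the lines are not parallel, and w · n = 354 ≠ 0 so they do not intersect; hence they are skew.
Distance = |w · n| / |n| = |354| / √1190 ≈ 10.262.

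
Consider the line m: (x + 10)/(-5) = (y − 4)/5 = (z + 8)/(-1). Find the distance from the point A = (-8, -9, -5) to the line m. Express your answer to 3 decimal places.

m has direction (-5, 5, -1) through (-10, 4, -8).
Taking (-10, 4, -8) on m with direction v = (-5, 5, -1): w = A − (-10, 4, -8) = (2, -13, 3), and w × v = (-2, -13, -55).
Distance = |w × v| / |v| = √3198 / √51 ≈ 7.919.

7.919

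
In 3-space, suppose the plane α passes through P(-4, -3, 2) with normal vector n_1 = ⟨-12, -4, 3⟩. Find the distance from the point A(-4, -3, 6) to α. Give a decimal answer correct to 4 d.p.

α: n_1·r = n_1·P gives -12x - 4y + 3z = 66.
n·A − d = (-12)·(-4) + (-4)·(-3) + (3)·(6) − 66 = 12; |n| = √169.
Distance = |12| / √169 = 12/√169 ≈ 0.9231.

0.9231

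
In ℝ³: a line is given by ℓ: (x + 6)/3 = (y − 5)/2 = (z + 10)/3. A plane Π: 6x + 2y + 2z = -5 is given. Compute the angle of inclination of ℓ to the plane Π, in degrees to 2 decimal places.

ℓ has direction (3, 2, 3) through (-6, 5, -10).
sin θ = |n·v| / (|n||v|) = |28| / (√44 · √22) = 0.89995.
θ ≈ 64.15°.

64.15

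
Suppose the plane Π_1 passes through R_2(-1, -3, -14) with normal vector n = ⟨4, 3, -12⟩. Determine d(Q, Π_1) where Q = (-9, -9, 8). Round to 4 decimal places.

Π_1: n·r = n·R_2 gives 4x + 3y - 12z = 155.
n·Q − d = (4)·(-9) + (3)·(-9) + (-12)·(8) − 155 = -314; |n| = √169.
Distance = |-314| / √169 = 314/√169 ≈ 24.1538.

24.1538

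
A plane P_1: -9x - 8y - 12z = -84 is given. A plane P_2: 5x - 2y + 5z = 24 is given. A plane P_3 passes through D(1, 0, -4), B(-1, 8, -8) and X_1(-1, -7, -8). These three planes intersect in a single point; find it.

DB = (-2, 8, -4), DX_1 = (-2, -7, -4); a normal to P_3 is DB × DX_1 = (-60, 0, 30).
Using D: P_3 has equation -60x + 30z = -180.
Solving the 3×3 linear system -9x - 8y - 12z = -84, 5x - 2y + 5z = 24, -60x + 30z = -180 (e.g. by elimination or Cramer's rule, determinant = 5580) gives (4, 3, 2).

(4, 3, 2)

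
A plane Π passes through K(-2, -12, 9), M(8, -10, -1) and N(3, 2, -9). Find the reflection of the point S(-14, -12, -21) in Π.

(10, 18, 9)

KM = (10, 2, -10), KN = (5, 14, -18); a normal to Π is KM × KN = (104, 130, 130).
Using K: Π has equation 104x + 130y + 130z = -598.
λ = (n·S − d)/|n|² = (-5746 − (-598))/44616 = -3/26.
Reflection = S − 2λn = (-14, -12, -21) − (-3/13)·(104, 130, 130) = (10, 18, 9).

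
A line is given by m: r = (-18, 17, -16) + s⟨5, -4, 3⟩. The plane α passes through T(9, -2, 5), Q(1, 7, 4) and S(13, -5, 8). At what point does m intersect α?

TQ = (-8, 9, -1), TS = (4, -3, 3); a normal to α is TQ × TS = (24, 20, -12).
Using T: α has equation 24x + 20y - 12z = 116.
Substitute r = (-18, 17, -16) + t(5, -4, 3) into the plane: 100 + 4t = 116, so t = 4.
Intersection: (-18, 17, -16) + 4·(5, -4, 3) = (2, 1, -4).

(2, 1, -4)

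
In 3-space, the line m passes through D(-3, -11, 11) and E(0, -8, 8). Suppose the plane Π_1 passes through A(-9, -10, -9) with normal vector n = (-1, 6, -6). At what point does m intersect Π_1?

A direction vector for m is E − D = (3, 3, -3).
Π_1: n·r = n·A gives -x + 6y - 6z = 3.
Substitute r = (-3, -11, 11) + t(3, 3, -3) into the plane: -129 + 33t = 3, so t = 4.
Intersection: (-3, -11, 11) + 4·(3, 3, -3) = (9, 1, -1).

(9, 1, -1)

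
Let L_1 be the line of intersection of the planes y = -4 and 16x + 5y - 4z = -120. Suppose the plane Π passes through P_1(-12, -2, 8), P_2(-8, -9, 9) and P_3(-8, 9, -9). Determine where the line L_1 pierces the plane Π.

Direction of L_1: (0, 1, 0) × (16, 5, -4) = (-4, 0, -16).
A point on L_1: solving the two plane equations with x = -4 gives (-4, -4, 9).
P_1P_2 = (4, -7, 1), P_1P_3 = (4, 11, -17); a normal to Π is P_1P_2 × P_1P_3 = (108, 72, 72).
Using P_1: Π has equation 108x + 72y + 72z = -864.
Substitute r = (-4, -4, 9) + t(-4, 0, -16) into the plane: -72 + (-1584)t = -864, so t = 1/2.
Intersection: (-4, -4, 9) + (1/2)·(-4, 0, -16) = (-6, -4, 1).

(-6, -4, 1)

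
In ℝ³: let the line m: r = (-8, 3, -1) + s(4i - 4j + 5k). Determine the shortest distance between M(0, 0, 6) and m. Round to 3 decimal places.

Taking (-8, 3, -1) on m with direction v = (4, -4, 5): w = M − (-8, 3, -1) = (8, -3, 7), and w × v = (13, -12, -20).
Distance = |w × v| / |v| = √713 / √57 ≈ 3.537.

3.537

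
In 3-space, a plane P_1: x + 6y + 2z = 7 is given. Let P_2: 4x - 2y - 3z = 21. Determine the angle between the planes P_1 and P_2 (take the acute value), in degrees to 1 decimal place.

66.0

cos θ = |n₁·n₂| / (|n₁||n₂|) = |-14| / (√41 · √29).
θ = arccos(0.40601) ≈ 66.0°.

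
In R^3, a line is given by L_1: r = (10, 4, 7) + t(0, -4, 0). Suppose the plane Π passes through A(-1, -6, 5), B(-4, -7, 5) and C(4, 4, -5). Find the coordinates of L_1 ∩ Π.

(10, -4, 7)

AB = (-3, -1, 0), AC = (5, 10, -10); a normal to Π is AB × AC = (10, -30, -25).
Using A: Π has equation 10x - 30y - 25z = 45.
Substitute r = (10, 4, 7) + t(0, -4, 0) into the plane: -195 + 120t = 45, so t = 2.
Intersection: (10, 4, 7) + 2·(0, -4, 0) = (10, -4, 7).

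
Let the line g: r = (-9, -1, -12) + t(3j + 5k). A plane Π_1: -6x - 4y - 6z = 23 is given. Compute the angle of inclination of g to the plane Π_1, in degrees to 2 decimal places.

50.16

sin θ = |n·v| / (|n||v|) = |-42| / (√88 · √34) = 0.76784.
θ ≈ 50.16°.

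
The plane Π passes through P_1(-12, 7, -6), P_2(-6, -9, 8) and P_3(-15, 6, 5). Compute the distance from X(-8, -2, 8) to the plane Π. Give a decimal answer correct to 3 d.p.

P_1P_2 = (6, -16, 14), P_1P_3 = (-3, -1, 11); a normal to Π is P_1P_2 × P_1P_3 = (-162, -108, -54).
Using P_1: Π has equation -162x - 108y - 54z = 1512.
n·X − d = (-162)·(-8) + (-108)·(-2) + (-54)·(8) − 1512 = -432; |n| = √40824.
Distance = |-432| / √40824 = 432/√40824 ≈ 2.138.

2.138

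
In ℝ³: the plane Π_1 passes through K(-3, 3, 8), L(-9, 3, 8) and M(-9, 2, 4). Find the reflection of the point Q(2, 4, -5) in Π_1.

KL = (-6, 0, 0), KM = (-6, -1, -4); a normal to Π_1 is KL × KM = (0, -24, 6).
Using K: Π_1 has equation -24y + 6z = -24.
λ = (n·Q − d)/|n|² = (-126 − (-24))/612 = -1/6.
Reflection = Q − 2λn = (2, 4, -5) − (-1/3)·(0, -24, 6) = (2, -4, -3).

(2, -4, -3)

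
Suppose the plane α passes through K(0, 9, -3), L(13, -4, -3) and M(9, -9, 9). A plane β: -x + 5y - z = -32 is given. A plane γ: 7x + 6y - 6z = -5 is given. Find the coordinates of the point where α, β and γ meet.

KL = (13, -13, 0), KM = (9, -18, 12); a normal to α is KL × KM = (-156, -156, -117).
Using K: α has equation -156x - 156y - 117z = -1053.
Solving the 3×3 linear system -156x - 156y - 117z = -1053, -x + 5y - z = -32, 7x + 6y - 6z = -5 (e.g. by elimination or Cramer's rule, determinant = 10569) gives (7, -4, 5).

(7, -4, 5)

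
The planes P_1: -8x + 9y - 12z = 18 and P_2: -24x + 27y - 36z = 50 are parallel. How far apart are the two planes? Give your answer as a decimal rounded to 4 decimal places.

0.0784

Rescale P_2 by 1/3: -8x + 9y - 12z = 50/3. Then distance = |18 − (50/3)| / √289 ≈ 0.0784.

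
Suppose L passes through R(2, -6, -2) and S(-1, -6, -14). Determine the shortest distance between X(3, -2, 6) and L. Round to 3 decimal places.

A direction vector for L is S − R = (-3, 0, -12).
Taking (2, -6, -2) on L with direction v = (-3, 0, -12): w = X − (2, -6, -2) = (1, 4, 8), and w × v = (-48, -12, 12).
Distance = |w × v| / |v| = √2592 / √153 ≈ 4.116.

4.116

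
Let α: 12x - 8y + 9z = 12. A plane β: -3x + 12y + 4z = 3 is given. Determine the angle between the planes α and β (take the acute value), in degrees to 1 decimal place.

cos θ = |n₁·n₂| / (|n₁||n₂|) = |-96| / (√289 · √169).
θ = arccos(0.43439) ≈ 64.3°.

64.3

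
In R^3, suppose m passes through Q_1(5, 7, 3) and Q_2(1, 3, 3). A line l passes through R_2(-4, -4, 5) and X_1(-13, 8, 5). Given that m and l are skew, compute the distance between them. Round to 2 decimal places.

A direction vector for m is Q_2 − Q_1 = (-4, -4, 0).
A direction vector for l is X_1 − R_2 = (-9, 12, 0).
Common perpendicular direction n = (-4, -4, 0) × (-9, 12, 0) = (0, 0, -84).
With w = (-4, -4, 5) − (5, 7, 3) = (-9, -11, 2), w · n = -168.
Distance = |w · n| / |n| = |-168| / √7056 ≈ 2.00.

2.00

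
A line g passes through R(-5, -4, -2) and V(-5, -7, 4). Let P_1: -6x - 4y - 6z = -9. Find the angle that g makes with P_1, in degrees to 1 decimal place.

A direction vector for g is V − R = (0, -3, 6).
sin θ = |n·v| / (|n||v|) = |-24| / (√88 · √45) = 0.38139.
θ ≈ 22.4°.

22.4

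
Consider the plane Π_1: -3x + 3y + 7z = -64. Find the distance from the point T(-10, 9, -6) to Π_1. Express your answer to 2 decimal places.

n·T − d = (-3)·(-10) + (3)·(9) + (7)·(-6) − (-64) = 79; |n| = √67.
Distance = |79| / √67 = 79/√67 ≈ 9.65.

9.65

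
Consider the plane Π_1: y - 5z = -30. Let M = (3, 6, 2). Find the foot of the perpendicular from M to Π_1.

(3, 5, 7)

Foot = M − λn with λ = (n·M − d)/|n|² = (-4 − (-30))/26 = 1.
Foot = (3, 6, 2) − 1·(0, 1, -5) = (3, 5, 7).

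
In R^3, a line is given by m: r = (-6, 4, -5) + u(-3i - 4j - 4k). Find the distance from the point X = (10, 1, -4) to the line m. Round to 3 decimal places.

Taking (-6, 4, -5) on m with direction v = (-3, -4, -4): w = X − (-6, 4, -5) = (16, -3, 1), and w × v = (16, 61, -73).
Distance = |w × v| / |v| = √9306 / √41 ≈ 15.066.

15.066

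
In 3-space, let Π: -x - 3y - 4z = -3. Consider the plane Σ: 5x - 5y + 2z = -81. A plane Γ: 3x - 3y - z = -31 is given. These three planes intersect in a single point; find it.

Solving the 3×3 linear system -x - 3y - 4z = -3, 5x - 5y + 2z = -81, 3x - 3y - z = -31 (e.g. by elimination or Cramer's rule, determinant = -44) gives (-1, 12, -8).

(-1, 12, -8)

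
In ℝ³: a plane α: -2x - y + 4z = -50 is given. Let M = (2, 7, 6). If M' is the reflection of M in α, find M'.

λ = (n·M − d)/|n|² = (13 − (-50))/21 = 3.
Reflection = M − 2λn = (2, 7, 6) − 6·(-2, -1, 4) = (14, 13, -18).

(14, 13, -18)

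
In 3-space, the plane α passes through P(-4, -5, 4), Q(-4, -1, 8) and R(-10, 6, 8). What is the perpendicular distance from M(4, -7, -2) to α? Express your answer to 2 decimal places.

7.27

PQ = (0, 4, 4), PR = (-6, 11, 4); a normal to α is PQ × PR = (-28, -24, 24).
Using P: α has equation -28x - 24y + 24z = 328.
n·M − d = (-28)·(4) + (-24)·(-7) + (24)·(-2) − 328 = -320; |n| = √1936.
Distance = |-320| / √1936 = 320/√1936 ≈ 7.27.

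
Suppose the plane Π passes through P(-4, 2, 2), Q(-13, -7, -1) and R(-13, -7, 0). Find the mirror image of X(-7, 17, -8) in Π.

PQ = (-9, -9, -3), PR = (-9, -9, -2); a normal to Π is PQ × PR = (-9, 9, 0).
Using P: Π has equation -9x + 9y = 54.
λ = (n·X − d)/|n|² = (216 − 54)/162 = 1.
Reflection = X − 2λn = (-7, 17, -8) − 2·(-9, 9, 0) = (11, -1, -8).

(11, -1, -8)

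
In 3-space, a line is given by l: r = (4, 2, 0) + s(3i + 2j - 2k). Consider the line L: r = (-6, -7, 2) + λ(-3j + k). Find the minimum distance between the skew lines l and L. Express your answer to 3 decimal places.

Common perpendicular direction n = (3, 2, -2) × (0, -3, 1) = (-4, -3, -9).
With w = (-6, -7, 2) − (4, 2, 0) = (-10, -9, 2), w · n = 49.
Distance = |w · n| / |n| = |49| / √106 ≈ 4.759.

4.759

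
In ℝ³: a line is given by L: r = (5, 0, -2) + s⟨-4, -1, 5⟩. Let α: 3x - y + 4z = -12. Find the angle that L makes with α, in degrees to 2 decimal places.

15.80

sin θ = |n·v| / (|n||v|) = |9| / (√26 · √42) = 0.27235.
θ ≈ 15.80°.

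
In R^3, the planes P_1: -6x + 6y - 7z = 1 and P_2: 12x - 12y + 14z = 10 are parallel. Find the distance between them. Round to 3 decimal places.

Rescale P_2 by 1/(-2): -6x + 6y - 7z = -5. Then distance = |1 − (-5)| / √121 ≈ 0.545.

0.545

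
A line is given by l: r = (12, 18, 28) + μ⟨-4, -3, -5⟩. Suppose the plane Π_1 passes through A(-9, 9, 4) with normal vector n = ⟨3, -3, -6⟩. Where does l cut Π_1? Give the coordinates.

(-4, 6, 8)

Π_1: n·r = n·A gives 3x - 3y - 6z = -78.
Substitute r = (12, 18, 28) + t(-4, -3, -5) into the plane: -186 + 27t = -78, so t = 4.
Intersection: (12, 18, 28) + 4·(-4, -3, -5) = (-4, 6, 8).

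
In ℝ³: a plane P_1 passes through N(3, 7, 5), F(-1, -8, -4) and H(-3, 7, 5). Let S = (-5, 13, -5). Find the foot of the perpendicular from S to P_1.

NF = (-4, -15, -9), NH = (-6, 0, 0); a normal to P_1 is NF × NH = (0, 54, -90).
Using N: P_1 has equation 54y - 90z = -72.
Foot = S − λn with λ = (n·S − d)/|n|² = (1152 − (-72))/11016 = 1/9.
Foot = (-5, 13, -5) − (1/9)·(0, 54, -90) = (-5, 7, 5).

(-5, 7, 5)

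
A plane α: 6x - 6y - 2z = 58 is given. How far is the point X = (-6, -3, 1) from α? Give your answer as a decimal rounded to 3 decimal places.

n·X − d = (6)·(-6) + (-6)·(-3) + (-2)·(1) − 58 = -78; |n| = √76.
Distance = |-78| / √76 = 78/√76 ≈ 8.947.

8.947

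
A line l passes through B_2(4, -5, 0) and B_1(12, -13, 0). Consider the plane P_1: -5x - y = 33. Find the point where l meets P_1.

(-8, 7, 0)

A direction vector for l is B_1 − B_2 = (8, -8, 0).
Substitute r = (4, -5, 0) + t(8, -8, 0) into the plane: -15 + (-32)t = 33, so t = -3/2.
Intersection: (4, -5, 0) + (-3/2)·(8, -8, 0) = (-8, 7, 0).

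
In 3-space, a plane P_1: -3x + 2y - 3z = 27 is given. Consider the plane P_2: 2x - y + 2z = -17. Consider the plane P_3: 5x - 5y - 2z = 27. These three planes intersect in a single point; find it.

Solving the 3×3 linear system -3x + 2y - 3z = 27, 2x - y + 2z = -17, 5x - 5y - 2z = 27 (e.g. by elimination or Cramer's rule, determinant = 7) gives (4, 3, -11).

(4, 3, -11)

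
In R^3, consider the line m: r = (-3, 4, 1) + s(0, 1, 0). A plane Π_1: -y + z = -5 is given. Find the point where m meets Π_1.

Substitute r = (-3, 4, 1) + t(0, 1, 0) into the plane: -3 + (-1)t = -5, so t = 2.
Intersection: (-3, 4, 1) + 2·(0, 1, 0) = (-3, 6, 1).

(-3, 6, 1)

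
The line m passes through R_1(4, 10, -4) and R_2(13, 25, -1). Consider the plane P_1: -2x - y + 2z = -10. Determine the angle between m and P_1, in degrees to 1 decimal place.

30.5

A direction vector for m is R_2 − R_1 = (9, 15, 3).
sin θ = |n·v| / (|n||v|) = |-27| / (√9 · √315) = 0.50709.
θ ≈ 30.5°.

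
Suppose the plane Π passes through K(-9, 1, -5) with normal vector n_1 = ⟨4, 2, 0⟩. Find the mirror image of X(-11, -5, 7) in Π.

(-3, -1, 7)

Π: n_1·r = n_1·K gives 4x + 2y = -34.
λ = (n·X − d)/|n|² = (-54 − (-34))/20 = -1.
Reflection = X − 2λn = (-11, -5, 7) − (-2)·(4, 2, 0) = (-3, -1, 7).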